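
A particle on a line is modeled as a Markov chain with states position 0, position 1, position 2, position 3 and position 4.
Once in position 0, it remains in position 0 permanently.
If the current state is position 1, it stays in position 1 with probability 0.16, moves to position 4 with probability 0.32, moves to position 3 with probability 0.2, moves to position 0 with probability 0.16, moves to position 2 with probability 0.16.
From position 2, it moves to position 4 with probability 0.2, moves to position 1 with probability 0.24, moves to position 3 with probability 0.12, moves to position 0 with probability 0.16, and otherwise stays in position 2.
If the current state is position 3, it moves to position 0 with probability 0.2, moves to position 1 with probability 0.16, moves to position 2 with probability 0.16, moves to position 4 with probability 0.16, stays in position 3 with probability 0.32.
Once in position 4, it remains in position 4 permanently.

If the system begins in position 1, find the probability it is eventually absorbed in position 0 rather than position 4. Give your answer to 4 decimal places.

Let h(s) be the probability of absorption at position 0 starting from transient state s. Then h(position 0) = 1 and h(position 4) = 0. By first-step analysis:
h(position 1) = 0.16·1 + 0.16·h(position 1) + 0.16·h(position 2) + 0.2·h(position 3) + 0.32·0
h(position 2) = 0.16·1 + 0.24·h(position 1) + 0.28·h(position 2) + 0.12·h(position 3) + 0.2·0
h(position 3) = 0.2·1 + 0.16·h(position 1) + 0.16·h(position 2) + 0.32·h(position 3) + 0.16·0
Solving: h(position 1) = 0.3891, h(position 2) = 0.4332, h(position 3) = 0.4876.
Starting from position 1, the probability is 0.3891.

0.3891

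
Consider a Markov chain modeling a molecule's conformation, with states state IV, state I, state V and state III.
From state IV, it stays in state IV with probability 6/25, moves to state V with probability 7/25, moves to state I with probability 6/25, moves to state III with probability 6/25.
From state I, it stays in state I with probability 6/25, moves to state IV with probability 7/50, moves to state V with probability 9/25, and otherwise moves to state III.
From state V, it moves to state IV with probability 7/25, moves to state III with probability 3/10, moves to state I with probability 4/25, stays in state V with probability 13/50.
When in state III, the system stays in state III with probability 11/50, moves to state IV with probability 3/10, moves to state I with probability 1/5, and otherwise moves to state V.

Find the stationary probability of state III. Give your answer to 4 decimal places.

0.2564

Let the stationary distribution be π with π = πP and π_1 + π_2 + π_3 + π_4 = 1.
π_1 = 0.24·π_1 + 0.14·π_2 + 0.28·π_3 + 0.3·π_4
π_2 = 0.24·π_1 + 0.24·π_2 + 0.16·π_3 + 0.2·π_4
π_3 = 0.28·π_1 + 0.36·π_2 + 0.26·π_3 + 0.28·π_4
Solving with the normalization constraint gives π = (0.2464, 0.2065, 0.2907, 0.2564).
So the stationary probability of state III is 0.2564.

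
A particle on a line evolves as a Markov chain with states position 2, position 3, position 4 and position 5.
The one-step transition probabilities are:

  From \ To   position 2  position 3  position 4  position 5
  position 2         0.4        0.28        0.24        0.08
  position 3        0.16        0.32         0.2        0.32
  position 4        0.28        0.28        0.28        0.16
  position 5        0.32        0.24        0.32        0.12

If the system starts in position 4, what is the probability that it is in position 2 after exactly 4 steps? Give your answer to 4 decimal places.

Propagate the distribution vector 4 steps from position 4.
After 0 steps: (0.0000, 0.0000, 1.0000, 0.0000)
After 1 step: (0.2800, 0.2800, 0.2800, 0.1600)
After 2 steps: (0.2864, 0.2848, 0.2528, 0.1760)
After 3 steps: (0.2872, 0.2844, 0.2528, 0.1756)
After 4 steps: (0.2874, 0.2843, 0.2528, 0.1755)
P(in position 2 after 4 steps) = 0.2874

0.2874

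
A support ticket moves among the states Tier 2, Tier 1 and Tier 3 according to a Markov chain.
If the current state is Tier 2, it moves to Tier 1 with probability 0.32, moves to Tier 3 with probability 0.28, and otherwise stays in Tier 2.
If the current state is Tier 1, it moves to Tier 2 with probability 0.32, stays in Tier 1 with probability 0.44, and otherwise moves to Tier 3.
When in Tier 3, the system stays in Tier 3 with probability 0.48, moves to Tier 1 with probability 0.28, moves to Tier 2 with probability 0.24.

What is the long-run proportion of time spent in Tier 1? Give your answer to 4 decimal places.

Let the stationary distribution be π with π = πP and π_1 + π_2 + π_3 = 1.
π_1 = 0.4·π_1 + 0.32·π_2 + 0.24·π_3
π_2 = 0.32·π_1 + 0.44·π_2 + 0.28·π_3
Solving with the normalization constraint gives π = (0.3189, 0.3485, 0.3326).
So the stationary probability of Tier 1 is 0.3485.

0.3485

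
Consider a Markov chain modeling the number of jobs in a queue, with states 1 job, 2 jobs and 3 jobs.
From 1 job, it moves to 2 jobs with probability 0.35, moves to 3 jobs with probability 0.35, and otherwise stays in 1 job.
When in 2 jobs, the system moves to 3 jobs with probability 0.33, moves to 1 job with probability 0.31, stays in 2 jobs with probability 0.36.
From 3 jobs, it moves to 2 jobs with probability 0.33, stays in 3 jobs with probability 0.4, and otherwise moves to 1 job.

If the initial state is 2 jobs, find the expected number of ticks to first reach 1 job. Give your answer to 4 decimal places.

Let t(s) be the expected number of ticks to first reach 1 job from state s, with t(1 job) = 0. Conditioning on the first tick:
t(2 jobs) = 1 + 0.36·t(2 jobs) + 0.33·t(3 jobs)
t(3 jobs) = 1 + 0.33·t(2 jobs) + 0.4·t(3 jobs)
Solving: t(2 jobs) = 3.3806, t(3 jobs) = 3.5260.
Expected ticks from 2 jobs to 1 job: 3.3806.

3.3806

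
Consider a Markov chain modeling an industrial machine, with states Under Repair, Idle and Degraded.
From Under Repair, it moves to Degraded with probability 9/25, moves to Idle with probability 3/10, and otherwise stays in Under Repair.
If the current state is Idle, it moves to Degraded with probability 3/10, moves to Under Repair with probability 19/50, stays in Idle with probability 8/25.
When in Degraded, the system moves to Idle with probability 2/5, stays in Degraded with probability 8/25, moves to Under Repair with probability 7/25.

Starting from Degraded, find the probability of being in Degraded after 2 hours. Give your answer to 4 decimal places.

0.3232

Sum over the intermediate state after 1 hour:
P = P(Degraded→Under Repair)·P(Under Repair→Degraded) + P(Degraded→Idle)·P(Idle→Degraded) + P(Degraded→Degraded)·P(Degraded→Degraded)
  = 0.28×0.36 + 0.4×0.3 + 0.32×0.32
  = 0.1008 + 0.1200 + 0.1024 = 0.3232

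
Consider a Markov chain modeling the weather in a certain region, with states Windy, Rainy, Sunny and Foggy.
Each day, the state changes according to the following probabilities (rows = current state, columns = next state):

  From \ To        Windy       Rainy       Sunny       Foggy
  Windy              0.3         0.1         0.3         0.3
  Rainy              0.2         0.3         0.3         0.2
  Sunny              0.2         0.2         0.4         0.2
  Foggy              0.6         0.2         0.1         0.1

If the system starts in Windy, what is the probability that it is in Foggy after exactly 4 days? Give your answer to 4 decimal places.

Propagate the distribution vector 4 days from Windy.
After 0 days: (1.0000, 0.0000, 0.0000, 0.0000)
After 1 day: (0.3000, 0.1000, 0.3000, 0.3000)
After 2 days: (0.3500, 0.1800, 0.2700, 0.2000)
After 3 days: (0.3150, 0.1830, 0.2870, 0.2150)
After 4 days: (0.3175, 0.1868, 0.2857, 0.2100)
P(in Foggy after 4 days) = 0.2100

0.2100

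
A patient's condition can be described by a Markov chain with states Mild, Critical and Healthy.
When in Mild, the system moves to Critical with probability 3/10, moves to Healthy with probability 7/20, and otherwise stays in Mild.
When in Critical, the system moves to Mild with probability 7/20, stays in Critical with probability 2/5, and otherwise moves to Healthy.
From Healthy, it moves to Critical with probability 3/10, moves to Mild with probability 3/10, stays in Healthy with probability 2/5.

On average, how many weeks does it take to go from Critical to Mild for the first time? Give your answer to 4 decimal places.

Let t(s) be the expected number of weeks to first reach Mild from state s, with t(Mild) = 0. Conditioning on the first week:
t(Critical) = 1 + 0.4·t(Critical) + 0.25·t(Healthy)
t(Healthy) = 1 + 0.3·t(Critical) + 0.4·t(Healthy)
Solving: t(Critical) = 2.9825, t(Healthy) = 3.1579.
Expected weeks from Critical to Mild: 2.9825.

2.9825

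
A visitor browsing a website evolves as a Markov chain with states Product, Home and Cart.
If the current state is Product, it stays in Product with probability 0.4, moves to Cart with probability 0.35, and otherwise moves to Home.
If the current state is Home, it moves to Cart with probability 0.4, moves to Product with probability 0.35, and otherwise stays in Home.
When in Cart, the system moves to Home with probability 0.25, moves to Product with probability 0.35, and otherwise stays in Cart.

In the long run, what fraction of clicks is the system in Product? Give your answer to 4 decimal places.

Let the stationary distribution be π with π = πP and π_1 + π_2 + π_3 = 1.
π_1 = 0.4·π_1 + 0.35·π_2 + 0.35·π_3
π_2 = 0.25·π_1 + 0.25·π_2 + 0.25·π_3
Solving with the normalization constraint gives π = (0.3684, 0.2500, 0.3816).
So the stationary probability of Product is 0.3684.

0.3684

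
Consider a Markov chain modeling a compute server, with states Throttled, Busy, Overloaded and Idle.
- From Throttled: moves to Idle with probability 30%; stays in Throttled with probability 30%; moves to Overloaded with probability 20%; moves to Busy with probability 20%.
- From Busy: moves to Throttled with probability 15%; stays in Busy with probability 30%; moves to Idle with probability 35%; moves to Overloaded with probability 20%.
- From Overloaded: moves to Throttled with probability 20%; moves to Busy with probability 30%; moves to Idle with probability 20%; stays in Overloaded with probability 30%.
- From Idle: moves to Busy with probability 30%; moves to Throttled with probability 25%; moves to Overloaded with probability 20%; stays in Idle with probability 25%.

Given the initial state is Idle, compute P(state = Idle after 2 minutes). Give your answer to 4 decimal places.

Propagate the distribution vector 2 minutes from Idle.
After 0 minutes: (0.0000, 0.0000, 0.0000, 1.0000)
After 1 minute: (0.2500, 0.3000, 0.2000, 0.2500)
After 2 minutes: (0.2225, 0.2750, 0.2200, 0.2825)
P(in Idle after 2 minutes) = 0.2825

0.2825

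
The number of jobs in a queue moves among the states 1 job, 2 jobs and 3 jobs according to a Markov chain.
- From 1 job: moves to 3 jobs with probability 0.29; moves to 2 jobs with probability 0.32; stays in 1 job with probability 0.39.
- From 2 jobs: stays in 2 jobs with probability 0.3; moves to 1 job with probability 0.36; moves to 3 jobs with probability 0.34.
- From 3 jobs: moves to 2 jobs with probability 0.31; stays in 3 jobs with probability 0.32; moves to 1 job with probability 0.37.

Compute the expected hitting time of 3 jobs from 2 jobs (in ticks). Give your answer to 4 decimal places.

Let t(s) be the expected number of ticks to first reach 3 jobs from state s, with t(3 jobs) = 0. Conditioning on the first tick:
t(1 job) = 1 + 0.39·t(1 job) + 0.32·t(2 jobs)
t(2 jobs) = 1 + 0.36·t(1 job) + 0.3·t(2 jobs)
Solving: t(1 job) = 3.2713, t(2 jobs) = 3.1110.
Expected ticks from 2 jobs to 3 jobs: 3.1110.

3.1110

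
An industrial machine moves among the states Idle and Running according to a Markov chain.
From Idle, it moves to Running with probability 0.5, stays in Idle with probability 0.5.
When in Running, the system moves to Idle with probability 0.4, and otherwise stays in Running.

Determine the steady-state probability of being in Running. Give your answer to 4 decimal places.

Let the stationary distribution be π with π = πP and π_1 + π_2 = 1.
π_1 = 0.5·π_1 + 0.4·π_2
Solving with the normalization constraint gives π = (0.4444, 0.5556).
So the stationary probability of Running is 0.5556.

0.5556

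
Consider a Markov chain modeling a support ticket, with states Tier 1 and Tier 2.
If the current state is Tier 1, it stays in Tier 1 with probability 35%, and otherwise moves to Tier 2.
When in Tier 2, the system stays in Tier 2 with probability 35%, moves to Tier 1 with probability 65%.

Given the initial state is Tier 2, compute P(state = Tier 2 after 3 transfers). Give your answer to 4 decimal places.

0.4865

Propagate the distribution vector 3 transfers from Tier 2.
After 0 transfers: (0.0000, 1.0000)
After 1 transfer: (0.6500, 0.3500)
After 2 transfers: (0.4550, 0.5450)
After 3 transfers: (0.5135, 0.4865)
P(in Tier 2 after 3 transfers) = 0.4865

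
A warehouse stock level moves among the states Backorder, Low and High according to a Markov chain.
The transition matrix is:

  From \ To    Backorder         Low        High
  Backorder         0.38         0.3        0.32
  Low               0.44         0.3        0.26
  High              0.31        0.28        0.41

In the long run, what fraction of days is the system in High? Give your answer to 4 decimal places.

Let the stationary distribution be π with π = πP and π_1 + π_2 + π_3 = 1.
π_1 = 0.38·π_1 + 0.44·π_2 + 0.31·π_3
π_2 = 0.3·π_1 + 0.3·π_2 + 0.28·π_3
Solving with the normalization constraint gives π = (0.3743, 0.2934, 0.3323).
So the stationary probability of High is 0.3323.

0.3323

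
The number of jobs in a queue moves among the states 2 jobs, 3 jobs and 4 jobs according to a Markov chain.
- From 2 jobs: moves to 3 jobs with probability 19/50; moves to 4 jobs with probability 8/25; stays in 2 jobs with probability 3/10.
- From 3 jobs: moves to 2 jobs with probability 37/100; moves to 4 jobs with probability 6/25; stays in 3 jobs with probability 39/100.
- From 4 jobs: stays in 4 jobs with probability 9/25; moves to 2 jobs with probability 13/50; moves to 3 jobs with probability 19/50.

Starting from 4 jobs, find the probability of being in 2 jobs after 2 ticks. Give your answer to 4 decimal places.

Sum over the intermediate state after 1 tick:
P = P(4 jobs→2 jobs)·P(2 jobs→2 jobs) + P(4 jobs→3 jobs)·P(3 jobs→2 jobs) + P(4 jobs→4 jobs)·P(4 jobs→2 jobs)
  = 0.26×0.3 + 0.38×0.37 + 0.36×0.26
  = 0.0780 + 0.1406 + 0.0936 = 0.3122

0.3122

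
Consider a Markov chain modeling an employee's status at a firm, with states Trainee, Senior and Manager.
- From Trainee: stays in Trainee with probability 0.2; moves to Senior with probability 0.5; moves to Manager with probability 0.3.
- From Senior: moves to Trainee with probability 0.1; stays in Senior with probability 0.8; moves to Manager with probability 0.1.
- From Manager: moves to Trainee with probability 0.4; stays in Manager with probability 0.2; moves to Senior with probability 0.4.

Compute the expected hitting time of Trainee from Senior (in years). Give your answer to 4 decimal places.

Let t(s) be the expected number of years to first reach Trainee from state s, with t(Trainee) = 0. Conditioning on the first year:
t(Senior) = 1 + 0.8·t(Senior) + 0.1·t(Manager)
t(Manager) = 1 + 0.4·t(Senior) + 0.2·t(Manager)
Solving: t(Senior) = 7.5000, t(Manager) = 5.0000.
Expected years from Senior to Trainee: 7.5000.

7.5000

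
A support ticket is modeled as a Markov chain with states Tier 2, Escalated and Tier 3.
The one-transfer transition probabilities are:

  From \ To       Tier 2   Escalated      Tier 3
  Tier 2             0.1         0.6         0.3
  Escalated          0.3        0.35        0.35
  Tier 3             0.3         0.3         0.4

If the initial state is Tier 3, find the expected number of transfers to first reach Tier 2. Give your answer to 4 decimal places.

3.3333

Let t(s) be the expected number of transfers to first reach Tier 2 from state s, with t(Tier 2) = 0. Conditioning on the first transfer:
t(Escalated) = 1 + 0.35·t(Escalated) + 0.35·t(Tier 3)
t(Tier 3) = 1 + 0.3·t(Escalated) + 0.4·t(Tier 3)
Solving: t(Escalated) = 3.3333, t(Tier 3) = 3.3333.
Expected transfers from Tier 3 to Tier 2: 3.3333.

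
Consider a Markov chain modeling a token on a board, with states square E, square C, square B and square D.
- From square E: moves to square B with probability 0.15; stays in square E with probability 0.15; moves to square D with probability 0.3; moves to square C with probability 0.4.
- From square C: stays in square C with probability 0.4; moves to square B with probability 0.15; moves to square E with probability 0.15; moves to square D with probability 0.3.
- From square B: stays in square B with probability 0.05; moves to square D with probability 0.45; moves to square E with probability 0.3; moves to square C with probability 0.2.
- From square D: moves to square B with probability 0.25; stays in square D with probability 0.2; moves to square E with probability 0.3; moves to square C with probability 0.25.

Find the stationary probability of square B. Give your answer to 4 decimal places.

0.1632

Let the stationary distribution be π with π = πP and π_1 + π_2 + π_3 + π_4 = 1.
π_1 = 0.15·π_1 + 0.15·π_2 + 0.3·π_3 + 0.3·π_4
π_2 = 0.4·π_1 + 0.4·π_2 + 0.2·π_3 + 0.25·π_4
π_3 = 0.15·π_1 + 0.15·π_2 + 0.05·π_3 + 0.25·π_4
Solving with the normalization constraint gives π = (0.2187, 0.3231, 0.1632, 0.2950).
So the stationary probability of square B is 0.1632.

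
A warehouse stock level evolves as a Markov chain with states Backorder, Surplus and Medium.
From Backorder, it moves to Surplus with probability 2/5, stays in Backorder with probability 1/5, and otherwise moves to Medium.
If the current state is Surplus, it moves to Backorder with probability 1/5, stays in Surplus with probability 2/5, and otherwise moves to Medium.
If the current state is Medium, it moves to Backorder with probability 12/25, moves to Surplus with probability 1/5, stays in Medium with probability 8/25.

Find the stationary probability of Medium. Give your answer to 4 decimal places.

0.3704

Let the stationary distribution be π with π = πP and π_1 + π_2 + π_3 = 1.
π_1 = 0.2·π_1 + 0.2·π_2 + 0.48·π_3
π_2 = 0.4·π_1 + 0.4·π_2 + 0.2·π_3
Solving with the normalization constraint gives π = (0.3037, 0.3259, 0.3704).
So the stationary probability of Medium is 0.3704.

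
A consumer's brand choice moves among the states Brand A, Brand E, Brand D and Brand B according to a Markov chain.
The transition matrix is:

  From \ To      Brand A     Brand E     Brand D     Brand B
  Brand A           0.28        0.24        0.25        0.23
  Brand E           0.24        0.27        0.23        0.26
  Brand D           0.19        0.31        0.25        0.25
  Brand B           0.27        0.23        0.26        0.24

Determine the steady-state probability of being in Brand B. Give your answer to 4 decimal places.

0.2453

Let the stationary distribution be π with π = πP and π_1 + π_2 + π_3 + π_4 = 1.
π_1 = 0.28·π_1 + 0.24·π_2 + 0.19·π_3 + 0.27·π_4
π_2 = 0.24·π_1 + 0.27·π_2 + 0.31·π_3 + 0.23·π_4
π_3 = 0.25·π_1 + 0.23·π_2 + 0.25·π_3 + 0.26·π_4
Solving with the normalization constraint gives π = (0.2448, 0.2627, 0.2472, 0.2453).
So the stationary probability of Brand B is 0.2453.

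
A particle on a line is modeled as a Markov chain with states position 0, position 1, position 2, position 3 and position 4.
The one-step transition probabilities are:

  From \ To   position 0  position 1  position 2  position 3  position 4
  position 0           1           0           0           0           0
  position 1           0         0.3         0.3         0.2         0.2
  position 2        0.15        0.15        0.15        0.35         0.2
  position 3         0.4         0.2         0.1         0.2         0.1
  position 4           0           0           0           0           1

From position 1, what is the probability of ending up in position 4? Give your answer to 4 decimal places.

0.5832

Let h(s) be the probability of absorption at position 4 starting from transient state s. Then h(position 4) = 1 and h(position 0) = 0. By first-step analysis:
h(position 1) = 0.3·h(position 1) + 0.3·h(position 2) + 0.2·h(position 3) + 0.2·1
h(position 2) = 0.15·0 + 0.15·h(position 1) + 0.15·h(position 2) + 0.35·h(position 3) + 0.2·1
h(position 3) = 0.4·0 + 0.2·h(position 1) + 0.1·h(position 2) + 0.2·h(position 3) + 0.1·1
Solving: h(position 1) = 0.5832, h(position 2) = 0.4741, h(position 3) = 0.3301.
Starting from position 1, the probability is 0.5832.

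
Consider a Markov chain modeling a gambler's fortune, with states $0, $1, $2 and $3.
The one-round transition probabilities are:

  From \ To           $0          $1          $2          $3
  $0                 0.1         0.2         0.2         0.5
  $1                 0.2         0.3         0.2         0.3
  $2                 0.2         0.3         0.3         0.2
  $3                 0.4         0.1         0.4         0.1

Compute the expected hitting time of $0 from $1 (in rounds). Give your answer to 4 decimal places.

4.0741

Let t(s) be the expected number of rounds to first reach $0 from state s, with t($0) = 0. Conditioning on the first round:
t($1) = 1 + 0.3·t($1) + 0.2·t($2) + 0.3·t($3)
t($2) = 1 + 0.3·t($1) + 0.3·t($2) + 0.2·t($3)
t($3) = 1 + 0.1·t($1) + 0.4·t($2) + 0.1·t($3)
Solving: t($1) = 4.0741, t($2) = 4.1481, t($3) = 3.4074.
Expected rounds from $1 to $0: 4.0741.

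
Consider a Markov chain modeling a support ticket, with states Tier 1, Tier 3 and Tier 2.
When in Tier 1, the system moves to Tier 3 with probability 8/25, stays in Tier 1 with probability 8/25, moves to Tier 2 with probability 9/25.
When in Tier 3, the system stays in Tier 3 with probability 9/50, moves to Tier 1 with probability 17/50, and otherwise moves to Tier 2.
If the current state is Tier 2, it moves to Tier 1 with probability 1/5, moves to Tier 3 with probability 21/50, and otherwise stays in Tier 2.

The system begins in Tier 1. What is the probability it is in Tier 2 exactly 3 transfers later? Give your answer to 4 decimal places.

0.4055

Propagate the distribution vector 3 transfers from Tier 1.
After 0 transfers: (1.0000, 0.0000, 0.0000)
After 1 transfer: (0.3200, 0.3200, 0.3600)
After 2 transfers: (0.2832, 0.3112, 0.4056)
After 3 transfers: (0.2776, 0.3170, 0.4055)
P(in Tier 2 after 3 transfers) = 0.4055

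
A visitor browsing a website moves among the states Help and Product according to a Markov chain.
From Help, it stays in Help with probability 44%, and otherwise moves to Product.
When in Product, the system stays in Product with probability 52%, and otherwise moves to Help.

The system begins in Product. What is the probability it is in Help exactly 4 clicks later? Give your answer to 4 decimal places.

Propagate the distribution vector 4 clicks from Product.
After 0 clicks: (0.0000, 1.0000)
After 1 click: (0.4800, 0.5200)
After 2 clicks: (0.4608, 0.5392)
After 3 clicks: (0.4616, 0.5384)
After 4 clicks: (0.4615, 0.5385)
P(in Help after 4 clicks) = 0.4615

0.4615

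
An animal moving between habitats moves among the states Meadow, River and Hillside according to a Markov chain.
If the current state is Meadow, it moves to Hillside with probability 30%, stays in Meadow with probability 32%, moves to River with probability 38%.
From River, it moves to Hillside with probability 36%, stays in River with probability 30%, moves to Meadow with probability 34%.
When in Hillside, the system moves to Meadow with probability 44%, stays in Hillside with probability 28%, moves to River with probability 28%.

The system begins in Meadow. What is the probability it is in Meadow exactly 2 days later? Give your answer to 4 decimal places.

0.3636

Sum over the intermediate state after 1 day:
P = P(Meadow→Meadow)·P(Meadow→Meadow) + P(Meadow→River)·P(River→Meadow) + P(Meadow→Hillside)·P(Hillside→Meadow)
  = 0.32×0.32 + 0.38×0.34 + 0.3×0.44
  = 0.1024 + 0.1292 + 0.1320 = 0.3636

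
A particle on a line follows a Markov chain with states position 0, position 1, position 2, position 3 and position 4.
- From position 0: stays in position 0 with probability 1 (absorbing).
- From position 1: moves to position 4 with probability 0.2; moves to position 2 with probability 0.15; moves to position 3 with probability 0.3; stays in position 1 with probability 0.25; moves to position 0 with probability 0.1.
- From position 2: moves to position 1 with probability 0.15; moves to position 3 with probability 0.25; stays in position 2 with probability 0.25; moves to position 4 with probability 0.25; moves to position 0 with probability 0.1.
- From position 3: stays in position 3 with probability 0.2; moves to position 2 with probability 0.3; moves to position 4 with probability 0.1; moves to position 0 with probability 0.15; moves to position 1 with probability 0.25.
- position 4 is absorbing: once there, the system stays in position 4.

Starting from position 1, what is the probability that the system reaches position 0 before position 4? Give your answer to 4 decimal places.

Let h(s) be the probability of absorption at position 0 starting from transient state s. Then h(position 0) = 1 and h(position 4) = 0. By first-step analysis:
h(position 1) = 0.1·1 + 0.25·h(position 1) + 0.15·h(position 2) + 0.3·h(position 3) + 0.2·0
h(position 2) = 0.1·1 + 0.15·h(position 1) + 0.25·h(position 2) + 0.25·h(position 3) + 0.25·0
h(position 3) = 0.15·1 + 0.25·h(position 1) + 0.3·h(position 2) + 0.2·h(position 3) + 0.1·0
Solving: h(position 1) = 0.3805, h(position 2) = 0.3561, h(position 3) = 0.4399.
Starting from position 1, the probability is 0.3805.

0.3805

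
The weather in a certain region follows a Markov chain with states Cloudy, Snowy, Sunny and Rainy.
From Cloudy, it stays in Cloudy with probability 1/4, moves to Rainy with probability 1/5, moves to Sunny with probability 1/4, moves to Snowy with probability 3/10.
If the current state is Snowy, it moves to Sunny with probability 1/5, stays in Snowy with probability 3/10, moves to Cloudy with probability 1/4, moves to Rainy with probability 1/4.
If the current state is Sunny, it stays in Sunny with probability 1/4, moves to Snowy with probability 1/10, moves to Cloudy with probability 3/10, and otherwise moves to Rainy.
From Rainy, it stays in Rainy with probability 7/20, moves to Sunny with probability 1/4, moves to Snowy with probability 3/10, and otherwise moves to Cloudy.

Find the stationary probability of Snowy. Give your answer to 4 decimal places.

Let the stationary distribution be π with π = πP and π_1 + π_2 + π_3 + π_4 = 1.
π_1 = 0.25·π_1 + 0.25·π_2 + 0.3·π_3 + 0.1·π_4
π_2 = 0.3·π_1 + 0.3·π_2 + 0.1·π_3 + 0.3·π_4
π_3 = 0.25·π_1 + 0.2·π_2 + 0.25·π_3 + 0.25·π_4
Solving with the normalization constraint gives π = (0.2181, 0.2525, 0.2374, 0.2920).
So the stationary probability of Snowy is 0.2525.

0.2525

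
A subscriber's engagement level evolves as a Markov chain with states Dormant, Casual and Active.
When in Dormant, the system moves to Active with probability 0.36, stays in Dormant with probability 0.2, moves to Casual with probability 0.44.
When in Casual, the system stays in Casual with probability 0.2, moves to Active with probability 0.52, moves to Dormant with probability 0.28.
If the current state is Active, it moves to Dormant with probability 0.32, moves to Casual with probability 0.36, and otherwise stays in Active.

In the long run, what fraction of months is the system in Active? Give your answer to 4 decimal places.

Let the stationary distribution be π with π = πP and π_1 + π_2 + π_3 = 1.
π_1 = 0.2·π_1 + 0.28·π_2 + 0.32·π_3
π_2 = 0.44·π_1 + 0.2·π_2 + 0.36·π_3
Solving with the normalization constraint gives π = (0.2740, 0.3292, 0.3968).
So the stationary probability of Active is 0.3968.

0.3968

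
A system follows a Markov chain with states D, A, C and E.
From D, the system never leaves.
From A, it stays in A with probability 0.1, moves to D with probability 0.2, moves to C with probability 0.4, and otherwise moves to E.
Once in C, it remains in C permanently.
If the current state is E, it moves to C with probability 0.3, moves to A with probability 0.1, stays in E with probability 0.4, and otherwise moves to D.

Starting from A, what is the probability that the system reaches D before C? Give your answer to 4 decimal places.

Let h(s) be the probability of absorption at D starting from transient state s. Then h(D) = 1 and h(C) = 0. By first-step analysis:
h(A) = 0.2·1 + 0.1·h(A) + 0.4·0 + 0.3·h(E)
h(E) = 0.2·1 + 0.1·h(A) + 0.3·0 + 0.4·h(E)
Solving: h(A) = 0.3529, h(E) = 0.3922.
Starting from A, the probability is 0.3529.

0.3529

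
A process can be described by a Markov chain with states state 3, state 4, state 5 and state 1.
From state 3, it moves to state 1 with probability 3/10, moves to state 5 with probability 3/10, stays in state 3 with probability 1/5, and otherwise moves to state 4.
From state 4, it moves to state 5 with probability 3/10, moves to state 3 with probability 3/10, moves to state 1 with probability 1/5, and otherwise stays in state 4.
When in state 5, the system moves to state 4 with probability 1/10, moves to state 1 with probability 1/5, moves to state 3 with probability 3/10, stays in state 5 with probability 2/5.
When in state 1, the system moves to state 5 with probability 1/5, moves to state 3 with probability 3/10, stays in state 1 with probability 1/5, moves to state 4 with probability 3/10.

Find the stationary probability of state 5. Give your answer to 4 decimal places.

0.3081

Let the stationary distribution be π with π = πP and π_1 + π_2 + π_3 + π_4 = 1.
π_1 = 0.2·π_1 + 0.3·π_2 + 0.3·π_3 + 0.3·π_4
π_2 = 0.2·π_1 + 0.2·π_2 + 0.1·π_3 + 0.3·π_4
π_3 = 0.3·π_1 + 0.3·π_2 + 0.4·π_3 + 0.2·π_4
Solving with the normalization constraint gives π = (0.2727, 0.1919, 0.3081, 0.2273).
So the stationary probability of state 5 is 0.3081.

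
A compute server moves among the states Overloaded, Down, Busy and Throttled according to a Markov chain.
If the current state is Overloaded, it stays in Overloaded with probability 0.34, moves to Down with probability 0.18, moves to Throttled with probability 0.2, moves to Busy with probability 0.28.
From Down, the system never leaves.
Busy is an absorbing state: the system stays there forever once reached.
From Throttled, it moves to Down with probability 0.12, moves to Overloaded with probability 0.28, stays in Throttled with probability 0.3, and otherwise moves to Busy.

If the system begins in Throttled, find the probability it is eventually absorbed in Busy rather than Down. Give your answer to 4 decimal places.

0.6808

Let h(s) be the probability of absorption at Busy starting from transient state s. Then h(Busy) = 1 and h(Down) = 0. By first-step analysis:
h(Overloaded) = 0.34·h(Overloaded) + 0.18·0 + 0.28·1 + 0.2·h(Throttled)
h(Throttled) = 0.28·h(Overloaded) + 0.12·0 + 0.3·1 + 0.3·h(Throttled)
Solving: h(Overloaded) = 0.6305, h(Throttled) = 0.6808.
Starting from Throttled, the probability is 0.6808.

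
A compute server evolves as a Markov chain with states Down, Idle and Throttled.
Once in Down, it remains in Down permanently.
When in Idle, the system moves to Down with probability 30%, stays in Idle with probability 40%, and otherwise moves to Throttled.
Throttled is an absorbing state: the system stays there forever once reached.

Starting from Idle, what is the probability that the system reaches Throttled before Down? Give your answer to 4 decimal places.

Let h(s) be the probability of absorption at Throttled starting from transient state s. Then h(Throttled) = 1 and h(Down) = 0. By first-step analysis:
h(Idle) = 0.3·0 + 0.4·h(Idle) + 0.3·1
Solving: h(Idle) = 0.5000.
Starting from Idle, the probability is 0.5000.

0.5000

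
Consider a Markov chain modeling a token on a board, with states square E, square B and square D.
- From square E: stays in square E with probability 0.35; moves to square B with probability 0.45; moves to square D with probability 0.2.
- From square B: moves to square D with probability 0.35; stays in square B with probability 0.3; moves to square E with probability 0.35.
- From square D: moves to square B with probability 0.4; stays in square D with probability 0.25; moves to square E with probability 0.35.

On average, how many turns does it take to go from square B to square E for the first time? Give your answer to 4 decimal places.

Let t(s) be the expected number of turns to first reach square E from state s, with t(square E) = 0. Conditioning on the first turn:
t(square B) = 1 + 0.3·t(square B) + 0.35·t(square D)
t(square D) = 1 + 0.4·t(square B) + 0.25·t(square D)
Solving: t(square B) = 2.8571, t(square D) = 2.8571.
Expected turns from square B to square E: 2.8571.

2.8571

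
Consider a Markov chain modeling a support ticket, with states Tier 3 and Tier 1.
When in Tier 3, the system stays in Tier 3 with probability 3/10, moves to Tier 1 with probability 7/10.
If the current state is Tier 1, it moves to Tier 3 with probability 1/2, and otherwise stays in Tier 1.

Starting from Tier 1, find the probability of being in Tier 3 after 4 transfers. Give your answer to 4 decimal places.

0.4160

Propagate the distribution vector 4 transfers from Tier 1.
After 0 transfers: (0.0000, 1.0000)
After 1 transfer: (0.5000, 0.5000)
After 2 transfers: (0.4000, 0.6000)
After 3 transfers: (0.4200, 0.5800)
After 4 transfers: (0.4160, 0.5840)
P(in Tier 3 after 4 transfers) = 0.4160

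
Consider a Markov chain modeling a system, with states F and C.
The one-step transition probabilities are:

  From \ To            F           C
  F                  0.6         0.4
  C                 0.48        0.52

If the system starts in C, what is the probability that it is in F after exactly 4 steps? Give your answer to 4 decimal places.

0.5453

Propagate the distribution vector 4 steps from C.
After 0 steps: (0.0000, 1.0000)
After 1 step: (0.4800, 0.5200)
After 2 steps: (0.5376, 0.4624)
After 3 steps: (0.5445, 0.4555)
After 4 steps: (0.5453, 0.4547)
P(in F after 4 steps) = 0.5453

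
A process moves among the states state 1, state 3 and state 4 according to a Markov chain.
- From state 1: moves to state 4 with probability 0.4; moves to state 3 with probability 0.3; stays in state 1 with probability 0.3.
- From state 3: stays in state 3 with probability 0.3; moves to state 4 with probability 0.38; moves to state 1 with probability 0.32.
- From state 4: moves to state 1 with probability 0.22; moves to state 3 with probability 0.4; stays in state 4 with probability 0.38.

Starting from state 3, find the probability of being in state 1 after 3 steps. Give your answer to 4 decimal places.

0.2758

Propagate the distribution vector 3 steps from state 3.
After 0 steps: (0.0000, 1.0000, 0.0000)
After 1 step: (0.3200, 0.3000, 0.3800)
After 2 steps: (0.2756, 0.3380, 0.3864)
After 3 steps: (0.2758, 0.3386, 0.3855)
P(in state 1 after 3 steps) = 0.2758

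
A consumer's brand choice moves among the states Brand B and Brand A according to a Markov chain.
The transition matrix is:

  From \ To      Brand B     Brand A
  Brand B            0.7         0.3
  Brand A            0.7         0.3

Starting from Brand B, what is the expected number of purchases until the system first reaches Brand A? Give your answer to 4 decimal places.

Let t(s) be the expected number of purchases to first reach Brand A from state s, with t(Brand A) = 0. Conditioning on the first purchase:
t(Brand B) = 1 + 0.7·t(Brand B)
Solving: t(Brand B) = 3.3333.
Expected purchases from Brand B to Brand A: 3.3333.

3.3333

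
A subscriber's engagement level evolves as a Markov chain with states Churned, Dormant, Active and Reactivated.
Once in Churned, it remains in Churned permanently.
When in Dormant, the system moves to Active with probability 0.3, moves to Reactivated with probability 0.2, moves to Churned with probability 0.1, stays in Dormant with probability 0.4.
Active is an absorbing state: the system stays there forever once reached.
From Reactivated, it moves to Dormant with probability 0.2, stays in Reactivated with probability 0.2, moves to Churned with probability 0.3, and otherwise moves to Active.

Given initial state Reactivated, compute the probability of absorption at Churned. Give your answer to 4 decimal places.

Let h(s) be the probability of absorption at Churned starting from transient state s. Then h(Churned) = 1 and h(Active) = 0. By first-step analysis:
h(Dormant) = 0.1·1 + 0.4·h(Dormant) + 0.3·0 + 0.2·h(Reactivated)
h(Reactivated) = 0.3·1 + 0.2·h(Dormant) + 0.3·0 + 0.2·h(Reactivated)
Solving: h(Dormant) = 0.3182, h(Reactivated) = 0.4545.
Starting from Reactivated, the probability is 0.4545.

0.4545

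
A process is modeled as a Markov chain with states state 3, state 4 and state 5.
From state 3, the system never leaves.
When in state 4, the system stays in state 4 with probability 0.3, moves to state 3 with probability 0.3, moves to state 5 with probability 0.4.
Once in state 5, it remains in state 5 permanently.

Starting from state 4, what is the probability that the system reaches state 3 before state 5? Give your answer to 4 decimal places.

Let h(s) be the probability of absorption at state 3 starting from transient state s. Then h(state 3) = 1 and h(state 5) = 0. By first-step analysis:
h(state 4) = 0.3·1 + 0.3·h(state 4) + 0.4·0
Solving: h(state 4) = 0.4286.
Starting from state 4, the probability is 0.4286.

0.4286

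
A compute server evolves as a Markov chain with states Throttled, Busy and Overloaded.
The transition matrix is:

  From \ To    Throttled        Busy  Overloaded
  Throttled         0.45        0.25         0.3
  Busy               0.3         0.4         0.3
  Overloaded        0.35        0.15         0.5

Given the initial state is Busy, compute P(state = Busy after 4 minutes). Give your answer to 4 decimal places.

Propagate the distribution vector 4 minutes from Busy.
After 0 minutes: (0.0000, 1.0000, 0.0000)
After 1 minute: (0.3000, 0.4000, 0.3000)
After 2 minutes: (0.3600, 0.2800, 0.3600)
After 3 minutes: (0.3720, 0.2560, 0.3720)
After 4 minutes: (0.3744, 0.2512, 0.3744)
P(in Busy after 4 minutes) = 0.2512

0.2512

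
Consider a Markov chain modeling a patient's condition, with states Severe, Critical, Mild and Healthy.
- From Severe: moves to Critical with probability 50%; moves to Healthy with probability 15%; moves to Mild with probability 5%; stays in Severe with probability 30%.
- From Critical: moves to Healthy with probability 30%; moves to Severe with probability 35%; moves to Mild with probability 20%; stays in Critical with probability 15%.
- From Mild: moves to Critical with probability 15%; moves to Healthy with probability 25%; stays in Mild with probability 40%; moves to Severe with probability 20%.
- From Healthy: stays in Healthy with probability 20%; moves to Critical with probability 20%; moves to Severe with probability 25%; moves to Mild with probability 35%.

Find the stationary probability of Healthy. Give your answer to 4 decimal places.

Let the stationary distribution be π with π = πP and π_1 + π_2 + π_3 + π_4 = 1.
π_1 = 0.3·π_1 + 0.35·π_2 + 0.2·π_3 + 0.25·π_4
π_2 = 0.5·π_1 + 0.15·π_2 + 0.15·π_3 + 0.2·π_4
π_3 = 0.05·π_1 + 0.2·π_2 + 0.4·π_3 + 0.35·π_4
Solving with the normalization constraint gives π = (0.2777, 0.2584, 0.2399, 0.2239).
So the stationary probability of Healthy is 0.2239.

0.2239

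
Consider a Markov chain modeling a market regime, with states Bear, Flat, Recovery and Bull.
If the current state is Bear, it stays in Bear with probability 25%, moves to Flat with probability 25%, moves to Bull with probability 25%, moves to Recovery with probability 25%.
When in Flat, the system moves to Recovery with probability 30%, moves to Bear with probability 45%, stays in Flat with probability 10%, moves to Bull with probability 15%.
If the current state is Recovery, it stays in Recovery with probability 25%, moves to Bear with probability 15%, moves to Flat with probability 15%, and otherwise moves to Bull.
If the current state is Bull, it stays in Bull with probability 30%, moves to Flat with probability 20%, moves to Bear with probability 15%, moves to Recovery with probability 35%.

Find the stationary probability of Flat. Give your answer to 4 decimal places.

Let the stationary distribution be π with π = πP and π_1 + π_2 + π_3 + π_4 = 1.
π_1 = 0.25·π_1 + 0.45·π_2 + 0.15·π_3 + 0.15·π_4
π_2 = 0.25·π_1 + 0.1·π_2 + 0.15·π_3 + 0.2·π_4
π_3 = 0.25·π_1 + 0.3·π_2 + 0.25·π_3 + 0.35·π_4
Solving with the normalization constraint gives π = (0.2263, 0.1789, 0.2895, 0.3053).
So the stationary probability of Flat is 0.1789.

0.1789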